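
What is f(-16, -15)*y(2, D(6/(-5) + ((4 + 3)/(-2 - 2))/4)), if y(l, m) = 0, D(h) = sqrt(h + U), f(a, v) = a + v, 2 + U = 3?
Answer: 0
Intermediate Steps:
U = 1 (U = -2 + 3 = 1)
D(h) = sqrt(1 + h) (D(h) = sqrt(h + 1) = sqrt(1 + h))
f(-16, -15)*y(2, D(6/(-5) + ((4 + 3)/(-2 - 2))/4)) = (-16 - 15)*0 = -31*0 = 0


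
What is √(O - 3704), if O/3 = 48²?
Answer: 2*√802 ≈ 56.639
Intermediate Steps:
O = 6912 (O = 3*48² = 3*2304 = 6912)
√(O - 3704) = √(6912 - 3704) = √3208 = 2*√802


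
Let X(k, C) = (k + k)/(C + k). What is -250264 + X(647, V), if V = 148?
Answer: -198958586/795 ≈ -2.5026e+5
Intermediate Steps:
X(k, C) = 2*k/(C + k) (X(k, C) = (2*k)/(C + k) = 2*k/(C + k))
-250264 + X(647, V) = -250264 + 2*647/(148 + 647) = -250264 + 2*647/795 = -250264 + 2*647*(1/795) = -250264 + 1294/795 = -198958586/795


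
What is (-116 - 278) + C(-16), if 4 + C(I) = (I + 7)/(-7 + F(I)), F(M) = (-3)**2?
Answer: -805/2 ≈ -402.50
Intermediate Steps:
F(M) = 9
C(I) = -1/2 + I/2 (C(I) = -4 + (I + 7)/(-7 + 9) = -4 + (7 + I)/2 = -4 + (7 + I)*(1/2) = -4 + (7/2 + I/2) = -1/2 + I/2)
(-116 - 278) + C(-16) = (-116 - 278) + (-1/2 + (1/2)*(-16)) = -394 + (-1/2 - 8) = -394 - 17/2 = -805/2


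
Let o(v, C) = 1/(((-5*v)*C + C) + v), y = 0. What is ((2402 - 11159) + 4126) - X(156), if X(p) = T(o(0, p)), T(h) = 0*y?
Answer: -4631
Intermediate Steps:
o(v, C) = 1/(C + v - 5*C*v) (o(v, C) = 1/((-5*C*v + C) + v) = 1/((C - 5*C*v) + v) = 1/(C + v - 5*C*v))
T(h) = 0 (T(h) = 0*0 = 0)
X(p) = 0
((2402 - 11159) + 4126) - X(156) = ((2402 - 11159) + 4126) - 1*0 = (-8757 + 4126) + 0 = -4631 + 0 = -4631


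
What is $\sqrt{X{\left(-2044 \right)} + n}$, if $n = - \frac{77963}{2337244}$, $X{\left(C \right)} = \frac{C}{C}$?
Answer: $\frac{\sqrt{1320122740391}}{1168622} \approx 0.98318$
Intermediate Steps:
$X{\left(C \right)} = 1$
$n = - \frac{77963}{2337244}$ ($n = \left(-77963\right) \frac{1}{2337244} = - \frac{77963}{2337244} \approx -0.033357$)
$\sqrt{X{\left(-2044 \right)} + n} = \sqrt{1 - \frac{77963}{2337244}} = \sqrt{\frac{2259281}{2337244}} = \frac{\sqrt{1320122740391}}{1168622}$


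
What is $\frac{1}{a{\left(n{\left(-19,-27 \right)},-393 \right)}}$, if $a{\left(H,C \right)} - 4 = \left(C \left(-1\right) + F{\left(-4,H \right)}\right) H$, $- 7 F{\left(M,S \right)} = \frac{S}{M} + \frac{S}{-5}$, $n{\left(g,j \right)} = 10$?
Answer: $\frac{7}{27583} \approx 0.00025378$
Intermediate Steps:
$F{\left(M,S \right)} = \frac{S}{35} - \frac{S}{7 M}$ ($F{\left(M,S \right)} = - \frac{\frac{S}{M} + \frac{S}{-5}}{7} = - \frac{\frac{S}{M} + S \left(- \frac{1}{5}\right)}{7} = - \frac{\frac{S}{M} - \frac{S}{5}}{7} = - \frac{- \frac{S}{5} + \frac{S}{M}}{7} = \frac{S}{35} - \frac{S}{7 M}$)
$a{\left(H,C \right)} = 4 + H \left(- C + \frac{9 H}{140}\right)$ ($a{\left(H,C \right)} = 4 + \left(C \left(-1\right) + \frac{H \left(-5 - 4\right)}{35 \left(-4\right)}\right) H = 4 + \left(- C + \frac{1}{35} H \left(- \frac{1}{4}\right) \left(-9\right)\right) H = 4 + \left(- C + \frac{9 H}{140}\right) H = 4 + H \left(- C + \frac{9 H}{140}\right)$)
$\frac{1}{a{\left(n{\left(-19,-27 \right)},-393 \right)}} = \frac{1}{4 + \frac{9 \cdot 10^{2}}{140} - \left(-393\right) 10} = \frac{1}{4 + \frac{9}{140} \cdot 100 + 3930} = \frac{1}{4 + \frac{45}{7} + 3930} = \frac{1}{\frac{27583}{7}} = \frac{7}{27583}$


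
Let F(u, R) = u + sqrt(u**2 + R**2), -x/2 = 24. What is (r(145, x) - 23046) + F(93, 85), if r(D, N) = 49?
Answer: -22904 + sqrt(15874) ≈ -22778.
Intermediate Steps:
x = -48 (x = -2*24 = -48)
F(u, R) = u + sqrt(R**2 + u**2)
(r(145, x) - 23046) + F(93, 85) = (49 - 23046) + (93 + sqrt(85**2 + 93**2)) = -22997 + (93 + sqrt(7225 + 8649)) = -22997 + (93 + sqrt(15874)) = -22904 + sqrt(15874)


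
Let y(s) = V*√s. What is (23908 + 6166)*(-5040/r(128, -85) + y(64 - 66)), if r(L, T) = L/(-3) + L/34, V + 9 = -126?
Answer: 241569405/62 - 4059990*I*√2 ≈ 3.8963e+6 - 5.7417e+6*I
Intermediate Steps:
V = -135 (V = -9 - 126 = -135)
r(L, T) = -31*L/102 (r(L, T) = L*(-⅓) + L*(1/34) = -L/3 + L/34 = -31*L/102)
y(s) = -135*√s
(23908 + 6166)*(-5040/r(128, -85) + y(64 - 66)) = (23908 + 6166)*(-5040/((-31/102*128)) - 135*√(64 - 66)) = 30074*(-5040/(-1984/51) - 135*I*√2) = 30074*(-5040*(-51/1984) - 135*I*√2) = 30074*(16065/124 - 135*I*√2) = 241569405/62 - 4059990*I*√2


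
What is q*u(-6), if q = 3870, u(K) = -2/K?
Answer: 1290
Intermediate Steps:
q*u(-6) = 3870*(-2/(-6)) = 3870*(-2*(-1/6)) = 3870*(1/3) = 1290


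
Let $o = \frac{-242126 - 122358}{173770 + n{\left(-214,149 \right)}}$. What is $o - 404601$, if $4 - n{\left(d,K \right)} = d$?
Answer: $- \frac{17599020818}{43497} \approx -4.046 \cdot 10^{5}$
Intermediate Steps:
$n{\left(d,K \right)} = 4 - d$
$o = - \frac{91121}{43497}$ ($o = \frac{-242126 - 122358}{173770 + \left(4 - -214\right)} = - \frac{364484}{173770 + \left(4 + 214\right)} = - \frac{364484}{173770 + 218} = - \frac{364484}{173988} = \left(-364484\right) \frac{1}{173988} = - \frac{91121}{43497} \approx -2.0949$)
$o - 404601 = - \frac{91121}{43497} - 404601 = - \frac{17599020818}{43497}$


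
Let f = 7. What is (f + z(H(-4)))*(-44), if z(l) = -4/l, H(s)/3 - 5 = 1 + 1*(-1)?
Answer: -4444/15 ≈ -296.27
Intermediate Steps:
H(s) = 15 (H(s) = 15 + 3*(1 + 1*(-1)) = 15 + 3*(1 - 1) = 15 + 3*0 = 15 + 0 = 15)
(f + z(H(-4)))*(-44) = (7 - 4/15)*(-44) = (101/15)*(-44) = -4444/15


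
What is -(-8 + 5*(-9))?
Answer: 53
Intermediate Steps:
-(-8 + 5*(-9)) = -(-8 - 45) = -1*(-53) = 53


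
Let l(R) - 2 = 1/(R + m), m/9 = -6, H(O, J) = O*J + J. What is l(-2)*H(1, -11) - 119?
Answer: -4553/28 ≈ -162.61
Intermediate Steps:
H(O, J) = J + J*O (H(O, J) = J*O + J = J + J*O)
m = -54 (m = 9*(-6) = -54)
l(R) = 2 + 1/(-54 + R) (l(R) = 2 + 1/(R - 54) = 2 + 1/(-54 + R))
l(-2)*H(1, -11) - 119 = ((-107 + 2*(-2))/(-54 - 2))*(-11*(1 + 1)) - 119 = ((-107 - 4)/(-56))*(-11*2) - 119 = -1/56*(-111)*(-22) - 119 = (111/56)*(-22) - 119 = -1221/28 - 119 = -4553/28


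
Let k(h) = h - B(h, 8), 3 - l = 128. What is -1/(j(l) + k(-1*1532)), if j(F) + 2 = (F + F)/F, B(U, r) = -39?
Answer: 1/1493 ≈ 0.00066979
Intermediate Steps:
l = -125 (l = 3 - 1*128 = 3 - 128 = -125)
j(F) = 0 (j(F) = -2 + (F + F)/F = -2 + (2*F)/F = -2 + 2 = 0)
k(h) = 39 + h (k(h) = h - 1*(-39) = h + 39 = 39 + h)
-1/(j(l) + k(-1*1532)) = -1/(0 + (39 - 1*1532)) = -1/(0 + (39 - 1532)) = -1/(0 - 1493) = -1/(-1493) = -1*(-1/1493) = 1/1493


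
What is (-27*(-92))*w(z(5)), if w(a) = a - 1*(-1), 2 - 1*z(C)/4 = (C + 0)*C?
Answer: -226044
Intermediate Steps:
z(C) = 8 - 4*C² (z(C) = 8 - 4*(C + 0)*C = 8 - 4*C*C = 8 - 4*C²)
w(a) = 1 + a (w(a) = a + 1 = 1 + a)
(-27*(-92))*w(z(5)) = (-27*(-92))*(1 + (8 - 4*5²)) = 2484*(1 + (8 - 4*25)) = 2484*(1 + (8 - 100)) = 2484*(1 - 92) = 2484*(-91) = -226044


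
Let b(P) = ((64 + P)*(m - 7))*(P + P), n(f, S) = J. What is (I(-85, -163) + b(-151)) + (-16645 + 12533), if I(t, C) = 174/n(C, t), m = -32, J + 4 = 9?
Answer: -5143816/5 ≈ -1.0288e+6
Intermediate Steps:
J = 5 (J = -4 + 9 = 5)
n(f, S) = 5
I(t, C) = 174/5
b(P) = 2*P*(-2496 - 39*P) (b(P) = ((64 + P)*(-32 - 7))*(P + P) = ((64 + P)*(-39))*(2*P) = (-2496 - 39*P)*(2*P) = 2*P*(-2496 - 39*P))
(I(-85, -163) + b(-151)) + (-16645 + 12533) = (174/5 - 78*(-151)*(64 - 151)) + (-16645 + 12533) = (174/5 - 78*(-151)*(-87)) - 4112 = (174/5 - 1024686) - 4112 = -5123256/5 - 4112 = -5143816/5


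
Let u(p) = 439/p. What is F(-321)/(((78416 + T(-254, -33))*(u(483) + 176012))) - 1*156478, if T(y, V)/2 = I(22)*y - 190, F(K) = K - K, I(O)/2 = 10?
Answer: -156478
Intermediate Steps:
I(O) = 20 (I(O) = 2*10 = 20)
F(K) = 0
T(y, V) = -380 + 40*y (T(y, V) = 2*(20*y - 190) = 2*(-190 + 20*y) = -380 + 40*y)
F(-321)/(((78416 + T(-254, -33))*(u(483) + 176012))) - 1*156478 = 0/(((78416 + (-380 + 40*(-254)))*(439/483 + 176012))) - 1*156478 = 0/(((78416 + (-380 - 10160))*(439*(1/483) + 176012))) - 156478 = 0/(((78416 - 10540)*(439/483 + 176012))) - 156478 = 0/((67876*(85014235/483))) - 156478 = 0/(5770426214860/483) - 156478 = 0*(483/5770426214860) - 156478 = 0 - 156478 = -156478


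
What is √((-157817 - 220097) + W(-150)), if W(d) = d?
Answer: 4*I*√23629 ≈ 614.87*I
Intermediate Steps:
√((-157817 - 220097) + W(-150)) = √((-157817 - 220097) - 150) = √(-377914 - 150) = √(-378064) = 4*I*√23629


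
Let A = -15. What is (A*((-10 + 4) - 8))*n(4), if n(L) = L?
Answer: 840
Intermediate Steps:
(A*((-10 + 4) - 8))*n(4) = -15*((-10 + 4) - 8)*4 = -15*(-6 - 8)*4 = -15*(-14)*4 = 210*4 = 840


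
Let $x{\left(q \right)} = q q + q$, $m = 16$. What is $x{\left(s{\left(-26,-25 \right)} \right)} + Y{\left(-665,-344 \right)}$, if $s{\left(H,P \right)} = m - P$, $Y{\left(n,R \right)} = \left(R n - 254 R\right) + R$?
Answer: $317514$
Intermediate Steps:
$Y{\left(n,R \right)} = - 253 R + R n$ ($Y{\left(n,R \right)} = \left(- 254 R + R n\right) + R = - 253 R + R n$)
$s{\left(H,P \right)} = 16 - P$
$x{\left(q \right)} = q + q^{2}$ ($x{\left(q \right)} = q^{2} + q = q + q^{2}$)
$x{\left(s{\left(-26,-25 \right)} \right)} + Y{\left(-665,-344 \right)} = \left(16 - -25\right) \left(1 + \left(16 - -25\right)\right) - 344 \left(-253 - 665\right) = \left(16 + 25\right) \left(1 + \left(16 + 25\right)\right) - -315792 = 41 \left(1 + 41\right) + 315792 = 41 \cdot 42 + 315792 = 1722 + 315792 = 317514$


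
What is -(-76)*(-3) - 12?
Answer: -240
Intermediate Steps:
-(-76)*(-3) - 12 = -19*12 - 12 = -228 - 12 = -240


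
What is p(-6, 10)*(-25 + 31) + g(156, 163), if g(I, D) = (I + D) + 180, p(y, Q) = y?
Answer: 463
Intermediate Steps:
g(I, D) = 180 + D + I (g(I, D) = (D + I) + 180 = 180 + D + I)
p(-6, 10)*(-25 + 31) + g(156, 163) = -6*(-25 + 31) + (180 + 163 + 156) = -6*6 + 499 = -36 + 499 = 463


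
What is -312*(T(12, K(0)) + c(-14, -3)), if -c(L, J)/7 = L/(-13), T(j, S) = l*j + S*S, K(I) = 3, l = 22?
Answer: -82824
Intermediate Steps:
T(j, S) = S² + 22*j (T(j, S) = 22*j + S*S = 22*j + S² = S² + 22*j)
c(L, J) = 7*L/13 (c(L, J) = -7*L/(-13) = -7*L*(-1)/13 = -(-7)*L/13 = 7*L/13)
-312*(T(12, K(0)) + c(-14, -3)) = -312*((3² + 22*12) + (7/13)*(-14)) = -312*((9 + 264) - 98/13) = -312*(273 - 98/13) = -312*3451/13 = -82824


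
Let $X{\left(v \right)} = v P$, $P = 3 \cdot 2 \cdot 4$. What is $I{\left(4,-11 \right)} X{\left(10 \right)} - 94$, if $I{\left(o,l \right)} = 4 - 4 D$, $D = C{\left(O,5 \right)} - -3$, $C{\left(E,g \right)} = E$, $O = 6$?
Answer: $-7774$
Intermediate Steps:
$D = 9$ ($D = 6 - -3 = 6 + 3 = 9$)
$I{\left(o,l \right)} = -32$ ($I{\left(o,l \right)} = 4 - 36 = -32$)
$P = 24$ ($P = 6 \cdot 4 = 24$)
$X{\left(v \right)} = 24 v$ ($X{\left(v \right)} = v 24 = 24 v$)
$I{\left(4,-11 \right)} X{\left(10 \right)} - 94 = - 32 \cdot 24 \cdot 10 - 94 = \left(-32\right) 240 - 94 = -7680 - 94 = -7774$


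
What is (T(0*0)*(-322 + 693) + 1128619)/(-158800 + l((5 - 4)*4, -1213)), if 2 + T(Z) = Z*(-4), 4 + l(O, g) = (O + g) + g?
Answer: -375959/53742 ≈ -6.9956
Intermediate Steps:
l(O, g) = -4 + O + 2*g (l(O, g) = -4 + ((O + g) + g) = -4 + (O + 2*g) = -4 + O + 2*g)
T(Z) = -2 - 4*Z (T(Z) = -2 + Z*(-4) = -2 - 4*Z)
(T(0*0)*(-322 + 693) + 1128619)/(-158800 + l((5 - 4)*4, -1213)) = ((-2 - 0*0)*(-322 + 693) + 1128619)/(-158800 + (-4 + (5 - 4)*4 + 2*(-1213))) = ((-2 - 4*0)*371 + 1128619)/(-158800 + (-4 + 1*4 - 2426)) = ((-2 + 0)*371 + 1128619)/(-158800 + (-4 + 4 - 2426)) = (-2*371 + 1128619)/(-158800 - 2426) = (-742 + 1128619)/(-161226) = 1127877*(-1/161226) = -375959/53742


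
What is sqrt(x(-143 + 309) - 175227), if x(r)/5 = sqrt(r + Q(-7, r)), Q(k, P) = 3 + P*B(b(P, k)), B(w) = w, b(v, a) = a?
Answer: sqrt(-175227 + 5*I*sqrt(993)) ≈ 0.188 + 418.6*I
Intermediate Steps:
Q(k, P) = 3 + P*k
x(r) = 5*sqrt(3 - 6*r) (x(r) = 5*sqrt(r + (3 + r*(-7))) = 5*sqrt(r + (3 - 7*r)) = 5*sqrt(3 - 6*r))
sqrt(x(-143 + 309) - 175227) = sqrt(5*sqrt(3 - 6*(-143 + 309)) - 175227) = sqrt(5*sqrt(3 - 6*166) - 175227) = sqrt(5*sqrt(3 - 996) - 175227) = sqrt(5*sqrt(-993) - 175227) = sqrt(5*(I*sqrt(993)) - 175227) = sqrt(5*I*sqrt(993) - 175227) = sqrt(-175227 + 5*I*sqrt(993))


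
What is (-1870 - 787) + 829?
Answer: -1828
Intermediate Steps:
(-1870 - 787) + 829 = -2657 + 829 = -1828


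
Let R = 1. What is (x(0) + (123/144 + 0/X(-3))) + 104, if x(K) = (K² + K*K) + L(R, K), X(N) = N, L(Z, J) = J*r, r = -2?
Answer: 5033/48 ≈ 104.85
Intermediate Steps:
L(Z, J) = -2*J (L(Z, J) = J*(-2) = -2*J)
x(K) = -2*K + 2*K² (x(K) = (K² + K*K) - 2*K = (K² + K²) - 2*K = 2*K² - 2*K = -2*K + 2*K²)
(x(0) + (123/144 + 0/X(-3))) + 104 = (2*0*(-1 + 0) + (123/144 + 0/(-3))) + 104 = (2*0*(-1) + (123*(1/144) + 0*(-⅓))) + 104 = (0 + (41/48 + 0)) + 104 = (0 + 41/48) + 104 = 41/48 + 104 = 5033/48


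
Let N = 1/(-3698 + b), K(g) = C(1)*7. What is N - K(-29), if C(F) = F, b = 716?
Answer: -20875/2982 ≈ -7.0003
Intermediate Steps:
K(g) = 7 (K(g) = 1*7 = 7)
N = -1/2982 (N = 1/(-3698 + 716) = 1/(-2982) = -1/2982 ≈ -0.00033535)
N - K(-29) = -1/2982 - 1*7 = -1/2982 - 7 = -20875/2982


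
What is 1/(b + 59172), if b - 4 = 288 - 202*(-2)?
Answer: 1/59868 ≈ 1.6703e-5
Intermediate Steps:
b = 696 (b = 4 + (288 - 202*(-2)) = 4 + (288 + 404) = 4 + 692 = 696)
1/(b + 59172) = 1/(696 + 59172) = 1/59868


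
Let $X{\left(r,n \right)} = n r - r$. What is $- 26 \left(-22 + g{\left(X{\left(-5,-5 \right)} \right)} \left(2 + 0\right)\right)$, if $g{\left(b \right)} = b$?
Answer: $-988$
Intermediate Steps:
$X{\left(r,n \right)} = - r + n r$
$- 26 \left(-22 + g{\left(X{\left(-5,-5 \right)} \right)} \left(2 + 0\right)\right) = - 26 \left(-22 + - 5 \left(-1 - 5\right) \left(2 + 0\right)\right) = - 26 \left(-22 + \left(-5\right) \left(-6\right) 2\right) = - 26 \left(-22 + 30 \cdot 2\right) = - 26 \left(-22 + 60\right) = \left(-26\right) 38 = -988$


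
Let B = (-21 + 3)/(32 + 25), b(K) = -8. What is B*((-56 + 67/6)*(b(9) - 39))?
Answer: -12643/19 ≈ -665.42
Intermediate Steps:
B = -6/19 (B = -18/57 = -18*1/57 = -6/19 ≈ -0.31579)
B*((-56 + 67/6)*(b(9) - 39)) = -6*(-56 + 67/6)*(-8 - 39)/19 = -6*(-56 + 67*(⅙))*(-47)/19 = -6*(-56 + 67/6)*(-47)/19 = -(-269)*(-47)/19 = -6/19*12643/6 = -12643/19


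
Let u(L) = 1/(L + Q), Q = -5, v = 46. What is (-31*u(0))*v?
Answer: 1426/5 ≈ 285.20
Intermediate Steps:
u(L) = 1/(-5 + L) (u(L) = 1/(L - 5) = 1/(-5 + L))
(-31*u(0))*v = -31/(-5 + 0)*46 = -31/(-5)*46 = -31*(-⅕)*46 = (31/5)*46 = 1426/5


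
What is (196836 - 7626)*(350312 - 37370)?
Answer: 59211755820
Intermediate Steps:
(196836 - 7626)*(350312 - 37370) = 189210*312942 = 59211755820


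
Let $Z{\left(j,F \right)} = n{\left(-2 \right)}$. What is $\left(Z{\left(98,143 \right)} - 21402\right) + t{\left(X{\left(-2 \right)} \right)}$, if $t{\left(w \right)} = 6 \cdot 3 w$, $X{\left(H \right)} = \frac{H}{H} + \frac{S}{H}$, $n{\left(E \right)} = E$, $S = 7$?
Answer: $-21449$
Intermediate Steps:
$X{\left(H \right)} = 1 + \frac{7}{H}$ ($X{\left(H \right)} = \frac{H}{H} + \frac{7}{H} = 1 + \frac{7}{H}$)
$t{\left(w \right)} = 18 w$
$Z{\left(j,F \right)} = -2$
$\left(Z{\left(98,143 \right)} - 21402\right) + t{\left(X{\left(-2 \right)} \right)} = \left(-2 - 21402\right) + 18 \frac{7 - 2}{-2} = \left(-2 - 21402\right) + 18 \left(\left(- \frac{1}{2}\right) 5\right) = -21404 + 18 \left(- \frac{5}{2}\right) = -21404 - 45 = -21449$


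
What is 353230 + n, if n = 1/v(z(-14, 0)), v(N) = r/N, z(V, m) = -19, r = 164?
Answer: 57929701/164 ≈ 3.5323e+5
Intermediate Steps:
v(N) = 164/N
n = -19/164 (n = 1/(164/(-19)) = 1/(164*(-1/19)) = 1/(-164/19) = -19/164 ≈ -0.11585)
353230 + n = 353230 - 19/164 = 57929701/164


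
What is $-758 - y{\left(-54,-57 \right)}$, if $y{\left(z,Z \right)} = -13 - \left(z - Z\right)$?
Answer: $-742$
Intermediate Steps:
$y{\left(z,Z \right)} = -13 + Z - z$ ($y{\left(z,Z \right)} = -13 + \left(Z - z\right) = -13 + Z - z$)
$-758 - y{\left(-54,-57 \right)} = -758 - \left(-13 - 57 - -54\right) = -758 - \left(-13 - 57 + 54\right) = -758 - -16 = -758 + 16 = -742$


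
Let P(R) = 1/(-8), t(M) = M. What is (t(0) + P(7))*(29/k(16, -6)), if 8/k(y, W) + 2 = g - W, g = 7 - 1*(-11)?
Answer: -319/32 ≈ -9.9688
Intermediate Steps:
P(R) = -⅛
g = 18 (g = 7 + 11 = 18)
k(y, W) = 8/(16 - W) (k(y, W) = 8/(-2 + (18 - W)) = 8/(16 - W))
(t(0) + P(7))*(29/k(16, -6)) = (0 - ⅛)*(29/((-8/(-16 - 6)))) = -29/(8*((-8/(-22)))) = -29/(8*((-8*(-1/22)))) = -29/(8*4/11) = -29*11/(8*4) = -⅛*319/4 = -319/32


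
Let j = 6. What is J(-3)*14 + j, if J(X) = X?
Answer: -36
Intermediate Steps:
J(-3)*14 + j = -3*14 + 6 = -42 + 6 = -36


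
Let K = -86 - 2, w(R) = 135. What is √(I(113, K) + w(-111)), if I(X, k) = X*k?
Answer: I*√9809 ≈ 99.04*I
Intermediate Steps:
K = -88
√(I(113, K) + w(-111)) = √(113*(-88) + 135) = √(-9944 + 135) = √(-9809) = I*√9809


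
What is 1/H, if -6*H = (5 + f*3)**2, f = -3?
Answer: -3/8 ≈ -0.37500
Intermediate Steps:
H = -8/3 (H = -(5 - 3*3)**2/6 = -(5 - 9)**2/6 = -1/6*(-4)**2 = -1/6*16 = -8/3 ≈ -2.6667)
1/H = 1/(-8/3) = -3/8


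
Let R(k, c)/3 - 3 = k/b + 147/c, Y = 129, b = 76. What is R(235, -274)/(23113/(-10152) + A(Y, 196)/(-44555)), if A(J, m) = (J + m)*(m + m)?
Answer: -29508932610/9093529673 ≈ -3.2450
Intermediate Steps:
R(k, c) = 9 + 441/c + 3*k/76 (R(k, c) = 9 + 3*(k/76 + 147/c) = 9 + 3*(147/c + k/76) = 9 + (441/c + 3*k/76) = 9 + 441/c + 3*k/76)
A(J, m) = 2*m*(J + m) (A(J, m) = (J + m)*(2*m) = 2*m*(J + m))
R(235, -274)/(23113/(-10152) + A(Y, 196)/(-44555)) = (9 + 441/(-274) + (3/76)*235)/(23113/(-10152) + (2*196*(129 + 196))/(-44555)) = (9 + 441*(-1/274) + 705/76)/(23113*(-1/10152) + (2*196*325)*(-1/44555)) = (9 - 441/274 + 705/76)/(-23113/10152 + 127400*(-1/44555)) = 173535/(10412*(-23113/10152 - 3640/1273)) = 173535/(10412*(-66376129/12923496)) = (173535/10412)*(-12923496/66376129) = -29508932610/9093529673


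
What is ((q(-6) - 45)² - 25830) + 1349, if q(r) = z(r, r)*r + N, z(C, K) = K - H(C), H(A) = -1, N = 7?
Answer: -24417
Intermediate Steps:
z(C, K) = 1 + K (z(C, K) = K - 1*(-1) = K + 1 = 1 + K)
q(r) = 7 + r*(1 + r) (q(r) = (1 + r)*r + 7 = r*(1 + r) + 7 = 7 + r*(1 + r))
((q(-6) - 45)² - 25830) + 1349 = (((7 - 6*(1 - 6)) - 45)² - 25830) + 1349 = (((7 - 6*(-5)) - 45)² - 25830) + 1349 = (((7 + 30) - 45)² - 25830) + 1349 = ((37 - 45)² - 25830) + 1349 = ((-8)² - 25830) + 1349 = (64 - 25830) + 1349 = -25766 + 1349 = -24417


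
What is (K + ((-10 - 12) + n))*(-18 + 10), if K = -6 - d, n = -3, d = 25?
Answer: 448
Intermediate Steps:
K = -31 (K = -6 - 1*25 = -6 - 25 = -31)
(K + ((-10 - 12) + n))*(-18 + 10) = (-31 + ((-10 - 12) - 3))*(-18 + 10) = (-31 + (-22 - 3))*(-8) = (-31 - 25)*(-8) = -56*(-8) = 448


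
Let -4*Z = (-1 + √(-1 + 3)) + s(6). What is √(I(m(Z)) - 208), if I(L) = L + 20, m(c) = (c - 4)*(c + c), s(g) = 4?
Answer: √(-2890 + 44*√2)/4 ≈ 13.294*I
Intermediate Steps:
Z = -¾ - √2/4 (Z = -((-1 + √(-1 + 3)) + 4)/4 = -((-1 + √2) + 4)/4 = -(3 + √2)/4 = -¾ - √2/4 ≈ -1.1036)
m(c) = 2*c*(-4 + c) (m(c) = (-4 + c)*(2*c) = 2*c*(-4 + c))
I(L) = 20 + L
√(I(m(Z)) - 208) = √((20 + 2*(-¾ - √2/4)*(-4 + (-¾ - √2/4))) - 208) = √((20 + 2*(-¾ - √2/4)*(-19/4 - √2/4)) - 208) = √((20 + 2*(-19/4 - √2/4)*(-¾ - √2/4)) - 208) = √(-188 + 2*(-19/4 - √2/4)*(-¾ - √2/4))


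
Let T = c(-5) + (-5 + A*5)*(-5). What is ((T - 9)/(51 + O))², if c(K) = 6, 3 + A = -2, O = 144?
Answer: 2401/4225 ≈ 0.56828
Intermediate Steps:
A = -5 (A = -3 - 2 = -5)
T = 156 (T = 6 + (-5 - 5*5)*(-5) = 6 + (-5 - 25)*(-5) = 6 - 30*(-5) = 6 + 150 = 156)
((T - 9)/(51 + O))² = ((156 - 9)/(51 + 144))² = (147/195)² = (147*(1/195))² = (49/65)² = 2401/4225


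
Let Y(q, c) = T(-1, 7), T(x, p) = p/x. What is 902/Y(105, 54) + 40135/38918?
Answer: -34823091/272426 ≈ -127.83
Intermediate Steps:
Y(q, c) = -7 (Y(q, c) = 7/(-1) = 7*(-1) = -7)
902/Y(105, 54) + 40135/38918 = 902/(-7) + 40135/38918 = 902*(-⅐) + 40135*(1/38918) = -902/7 + 40135/38918 = -34823091/272426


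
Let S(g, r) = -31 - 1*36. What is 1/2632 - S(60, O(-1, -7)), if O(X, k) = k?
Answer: 176345/2632 ≈ 67.000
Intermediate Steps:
S(g, r) = -67 (S(g, r) = -31 - 36 = -67)
1/2632 - S(60, O(-1, -7)) = 1/2632 - 1*(-67) = 1/2632 + 67 = 176345/2632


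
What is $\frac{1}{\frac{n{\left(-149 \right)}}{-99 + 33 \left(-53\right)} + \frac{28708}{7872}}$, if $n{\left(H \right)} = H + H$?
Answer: $\frac{50512}{192355} \approx 0.2626$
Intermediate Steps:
$n{\left(H \right)} = 2 H$
$\frac{1}{\frac{n{\left(-149 \right)}}{-99 + 33 \left(-53\right)} + \frac{28708}{7872}} = \frac{1}{\frac{2 \left(-149\right)}{-99 + 33 \left(-53\right)} + \frac{28708}{7872}} = \frac{1}{- \frac{298}{-99 - 1749} + 28708 \cdot \frac{1}{7872}} = \frac{1}{- \frac{298}{-1848} + \frac{7177}{1968}} = \frac{1}{\left(-298\right) \left(- \frac{1}{1848}\right) + \frac{7177}{1968}} = \frac{1}{\frac{149}{924} + \frac{7177}{1968}} = \frac{1}{\frac{192355}{50512}} = \frac{50512}{192355}$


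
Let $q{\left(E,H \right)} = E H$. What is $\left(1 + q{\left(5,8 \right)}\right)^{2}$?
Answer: $1681$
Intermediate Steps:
$\left(1 + q{\left(5,8 \right)}\right)^{2} = \left(1 + 5 \cdot 8\right)^{2} = \left(1 + 40\right)^{2} = 41^{2} = 1681$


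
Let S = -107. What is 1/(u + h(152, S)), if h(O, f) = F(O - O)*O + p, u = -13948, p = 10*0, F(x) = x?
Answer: -1/13948 ≈ -7.1695e-5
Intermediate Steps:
p = 0
h(O, f) = 0 (h(O, f) = (O - O)*O + 0 = 0*O + 0 = 0 + 0 = 0)
1/(u + h(152, S)) = 1/(-13948 + 0) = 1/(-13948) = -1/13948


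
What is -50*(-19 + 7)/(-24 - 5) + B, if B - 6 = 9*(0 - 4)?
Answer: -1470/29 ≈ -50.690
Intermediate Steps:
B = -30 (B = 6 + 9*(0 - 4) = 6 + 9*(-4) = 6 - 36 = -30)
-50*(-19 + 7)/(-24 - 5) + B = -50*(-19 + 7)/(-24 - 5) - 30 = -(-600)/(-29) - 30 = -(-600)*(-1)/29 - 30 = -50*12/29 - 30 = -600/29 - 30 = -1470/29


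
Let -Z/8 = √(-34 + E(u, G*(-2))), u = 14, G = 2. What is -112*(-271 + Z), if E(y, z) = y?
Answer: 30352 + 1792*I*√5 ≈ 30352.0 + 4007.0*I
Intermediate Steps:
Z = -16*I*√5 (Z = -8*√(-34 + 14) = -16*I*√5 ≈ -35.777*I)
-112*(-271 + Z) = -112*(-271 - 16*I*√5) = 30352 + 1792*I*√5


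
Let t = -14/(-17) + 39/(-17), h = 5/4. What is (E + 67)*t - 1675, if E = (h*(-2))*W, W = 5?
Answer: -59675/34 ≈ -1755.1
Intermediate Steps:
h = 5/4 (h = 5*(¼) = 5/4 ≈ 1.2500)
E = -25/2 (E = ((5/4)*(-2))*5 = -5/2*5 = -25/2 ≈ -12.500)
t = -25/17 (t = -14*(-1/17) + 39*(-1/17) = 14/17 - 39/17 = -25/17 ≈ -1.4706)
(E + 67)*t - 1675 = (-25/2 + 67)*(-25/17) - 1675 = (109/2)*(-25/17) - 1675 = -2725/34 - 1675 = -59675/34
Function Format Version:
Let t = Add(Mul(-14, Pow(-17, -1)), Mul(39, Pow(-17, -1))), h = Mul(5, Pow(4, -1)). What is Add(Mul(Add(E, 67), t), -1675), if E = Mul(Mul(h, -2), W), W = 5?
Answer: Rational(-59675, 34) ≈ -1755.1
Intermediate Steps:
h = Rational(5, 4) (h = Mul(5, Rational(1, 4)) = Rational(5, 4) ≈ 1.2500)
E = Rational(-25, 2) (E = Mul(Mul(Rational(5, 4), -2), 5) = Mul(Rational(-5, 2), 5) = Rational(-25, 2) ≈ -12.500)
t = Rational(-25, 17) (t = Add(Mul(-14, Rational(-1, 17)), Mul(39, Rational(-1, 17))) = Add(Rational(14, 17), Rational(-39, 17)) = Rational(-25, 17) ≈ -1.4706)
Add(Mul(Add(E, 67), t), -1675) = Add(Mul(Add(Rational(-25, 2), 67), Rational(-25, 17)), -1675) = Add(Mul(Rational(109, 2), Rational(-25, 17)), -1675) = Add(Rational(-2725, 34), -1675) = Rational(-59675, 34)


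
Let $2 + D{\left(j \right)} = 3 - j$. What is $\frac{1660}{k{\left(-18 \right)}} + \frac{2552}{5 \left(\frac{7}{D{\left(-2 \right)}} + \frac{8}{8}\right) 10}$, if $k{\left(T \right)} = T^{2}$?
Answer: $\frac{206909}{10125} \approx 20.435$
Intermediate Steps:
$D{\left(j \right)} = 1 - j$ ($D{\left(j \right)} = -2 - \left(-3 + j\right) = 1 - j$)
$\frac{1660}{k{\left(-18 \right)}} + \frac{2552}{5 \left(\frac{7}{D{\left(-2 \right)}} + \frac{8}{8}\right) 10} = \frac{1660}{\left(-18\right)^{2}} + \frac{2552}{5 \left(\frac{7}{1 - -2} + \frac{8}{8}\right) 10} = \frac{1660}{324} + \frac{2552}{5 \left(\frac{7}{1 + 2} + 8 \cdot \frac{1}{8}\right) 10} = 1660 \cdot \frac{1}{324} + \frac{2552}{5 \left(\frac{7}{3} + 1\right) 10} = \frac{415}{81} + \frac{2552}{5 \left(7 \cdot \frac{1}{3} + 1\right) 10} = \frac{415}{81} + \frac{2552}{5 \left(\frac{7}{3} + 1\right) 10} = \frac{415}{81} + \frac{2552}{5 \cdot \frac{10}{3} \cdot 10} = \frac{415}{81} + \frac{2552}{\frac{50}{3} \cdot 10} = \frac{415}{81} + \frac{2552}{\frac{500}{3}} = \frac{415}{81} + 2552 \cdot \frac{3}{500} = \frac{415}{81} + \frac{1914}{125} = \frac{206909}{10125}$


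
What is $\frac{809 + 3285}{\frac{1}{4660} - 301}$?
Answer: $- \frac{19078040}{1402659} \approx -13.601$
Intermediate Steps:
$\frac{809 + 3285}{\frac{1}{4660} - 301} = \frac{4094}{\frac{1}{4660} - 301} = \frac{4094}{- \frac{1402659}{4660}} = 4094 \left(- \frac{4660}{1402659}\right) = - \frac{19078040}{1402659}$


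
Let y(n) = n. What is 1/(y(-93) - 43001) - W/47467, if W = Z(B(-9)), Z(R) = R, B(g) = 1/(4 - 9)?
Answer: -194241/10227714490 ≈ -1.8992e-5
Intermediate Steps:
B(g) = -⅕ (B(g) = 1/(-5) = -⅕)
W = -⅕ ≈ -0.20000
1/(y(-93) - 43001) - W/47467 = 1/(-93 - 43001) - (-1)/(5*47467) = 1/(-43094) - (-1)/(5*47467) = -1/43094 - 1*(-1/237335) = -1/43094 + 1/237335 = -194241/10227714490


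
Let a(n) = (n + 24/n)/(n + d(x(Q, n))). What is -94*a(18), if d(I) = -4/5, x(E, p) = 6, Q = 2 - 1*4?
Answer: -13630/129 ≈ -105.66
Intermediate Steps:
Q = -2 (Q = 2 - 4 = -2)
d(I) = -4/5 (d(I) = -4*1/5 = -4/5)
a(n) = (n + 24/n)/(-4/5 + n) (a(n) = (n + 24/n)/(n - 4/5) = (n + 24/n)/(-4/5 + n))
-94*a(18) = -470*(24 + 18**2)/(18*(-4 + 5*18)) = -470*(24 + 324)/(18*(-4 + 90)) = -470*348/(18*86) = -94*145/129 = -13630/129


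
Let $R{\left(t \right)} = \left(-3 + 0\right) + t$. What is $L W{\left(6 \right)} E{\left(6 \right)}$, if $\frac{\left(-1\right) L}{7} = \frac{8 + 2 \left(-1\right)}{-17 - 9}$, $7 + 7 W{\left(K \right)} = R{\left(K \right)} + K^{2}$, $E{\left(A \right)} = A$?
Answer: $\frac{576}{13} \approx 44.308$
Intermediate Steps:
$R{\left(t \right)} = -3 + t$
$W{\left(K \right)} = - \frac{10}{7} + \frac{K}{7} + \frac{K^{2}}{7}$ ($W{\left(K \right)} = -1 + \frac{\left(-3 + K\right) + K^{2}}{7} = -1 + \frac{-3 + K + K^{2}}{7} = -1 + \left(- \frac{3}{7} + \frac{K}{7} + \frac{K^{2}}{7}\right) = - \frac{10}{7} + \frac{K}{7} + \frac{K^{2}}{7}$)
$L = \frac{21}{13}$ ($L = - 7 \frac{8 + 2 \left(-1\right)}{-17 - 9} = - 7 \frac{8 - 2}{-26} = - 7 \cdot 6 \left(- \frac{1}{26}\right) = \left(-7\right) \left(- \frac{3}{13}\right) = \frac{21}{13} \approx 1.6154$)
$L W{\left(6 \right)} E{\left(6 \right)} = \frac{21 \left(- \frac{10}{7} + \frac{1}{7} \cdot 6 + \frac{6^{2}}{7}\right)}{13} \cdot 6 = \frac{21 \left(- \frac{10}{7} + \frac{6}{7} + \frac{1}{7} \cdot 36\right)}{13} \cdot 6 = \frac{21 \left(- \frac{10}{7} + \frac{6}{7} + \frac{36}{7}\right)}{13} \cdot 6 = \frac{21}{13} \cdot \frac{32}{7} \cdot 6 = \frac{96}{13} \cdot 6 = \frac{576}{13}$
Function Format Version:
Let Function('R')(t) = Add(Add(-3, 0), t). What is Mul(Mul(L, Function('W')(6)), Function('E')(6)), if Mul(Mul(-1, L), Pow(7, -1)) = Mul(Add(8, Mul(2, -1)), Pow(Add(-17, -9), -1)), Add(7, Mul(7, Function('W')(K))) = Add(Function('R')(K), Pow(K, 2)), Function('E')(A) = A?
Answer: Rational(576, 13) ≈ 44.308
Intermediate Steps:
Function('R')(t) = Add(-3, t)
Function('W')(K) = Add(Rational(-10, 7), Mul(Rational(1, 7), K), Mul(Rational(1, 7), Pow(K, 2))) (Function('W')(K) = Add(-1, Mul(Rational(1, 7), Add(Add(-3, K), Pow(K, 2)))) = Add(-1, Mul(Rational(1, 7), Add(-3, K, Pow(K, 2)))) = Add(-1, Add(Rational(-3, 7), Mul(Rational(1, 7), K), Mul(Rational(1, 7), Pow(K, 2)))) = Add(Rational(-10, 7), Mul(Rational(1, 7), K), Mul(Rational(1, 7), Pow(K, 2))))
L = Rational(21, 13) (L = Mul(-7, Mul(Add(8, Mul(2, -1)), Pow(Add(-17, -9), -1))) = Mul(-7, Mul(Add(8, -2), Pow(-26, -1))) = Mul(-7, Mul(6, Rational(-1, 26))) = Mul(-7, Rational(-3, 13)) = Rational(21, 13) ≈ 1.6154)
Mul(Mul(L, Function('W')(6)), Function('E')(6)) = Mul(Mul(Rational(21, 13), Add(Rational(-10, 7), Mul(Rational(1, 7), 6), Mul(Rational(1, 7), Pow(6, 2)))), 6) = Mul(Mul(Rational(21, 13), Add(Rational(-10, 7), Rational(6, 7), Mul(Rational(1, 7), 36))), 6) = Mul(Mul(Rational(21, 13), Add(Rational(-10, 7), Rational(6, 7), Rational(36, 7))), 6) = Mul(Mul(Rational(21, 13), Rational(32, 7)), 6) = Mul(Rational(96, 13), 6) = Rational(576, 13)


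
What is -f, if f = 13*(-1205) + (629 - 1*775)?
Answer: 15811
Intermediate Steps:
f = -15811 (f = -15665 + (629 - 775) = -15665 - 146 = -15811)
-f = -1*(-15811) = 15811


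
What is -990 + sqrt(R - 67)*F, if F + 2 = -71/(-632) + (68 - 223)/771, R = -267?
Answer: -990 - 1017763*I*sqrt(334)/487272 ≈ -990.0 - 38.172*I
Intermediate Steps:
F = -1017763/487272 (F = -2 + (-71/(-632) + (68 - 223)/771) = -2 + (-71*(-1/632) - 155*1/771) = -2 + (71/632 - 155/771) = -2 - 43219/487272 = -1017763/487272 ≈ -2.0887)
-990 + sqrt(R - 67)*F = -990 + sqrt(-267 - 67)*(-1017763/487272) = -990 + sqrt(-334)*(-1017763/487272) = -990 + (I*sqrt(334))*(-1017763/487272) = -990 - 1017763*I*sqrt(334)/487272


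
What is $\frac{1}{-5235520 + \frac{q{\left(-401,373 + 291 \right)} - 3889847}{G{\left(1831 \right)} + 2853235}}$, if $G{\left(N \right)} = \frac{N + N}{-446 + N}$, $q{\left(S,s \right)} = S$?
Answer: $- \frac{3951734137}{20689388496939720} \approx -1.91 \cdot 10^{-7}$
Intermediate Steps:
$G{\left(N \right)} = \frac{2 N}{-446 + N}$
$\frac{1}{-5235520 + \frac{q{\left(-401,373 + 291 \right)} - 3889847}{G{\left(1831 \right)} + 2853235}} = \frac{1}{-5235520 + \frac{-401 - 3889847}{2 \cdot 1831 \frac{1}{-446 + 1831} + 2853235}} = \frac{1}{-5235520 - \frac{3890248}{2 \cdot 1831 \cdot \frac{1}{1385} + 2853235}} = \frac{1}{-5235520 - \frac{3890248}{\frac{3662}{1385} + 2853235}} = \frac{1}{-5235520 - \frac{3890248}{\frac{3951734137}{1385}}} = \frac{1}{-5235520 - \frac{5387993480}{3951734137}} = \frac{1}{- \frac{20689388496939720}{3951734137}} = - \frac{3951734137}{20689388496939720}$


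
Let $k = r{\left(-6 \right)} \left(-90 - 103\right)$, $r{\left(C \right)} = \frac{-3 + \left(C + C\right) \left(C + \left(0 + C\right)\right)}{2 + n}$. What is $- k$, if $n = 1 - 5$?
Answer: $- \frac{27213}{2} \approx -13607.0$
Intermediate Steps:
$n = -4$ ($n = 1 - 5 = -4$)
$r{\left(C \right)} = \frac{3}{2} - 2 C^{2}$ ($r{\left(C \right)} = \frac{-3 + \left(C + C\right) \left(C + \left(0 + C\right)\right)}{2 - 4} = \frac{-3 + 2 C \left(C + C\right)}{-2} = \left(-3 + 2 C 2 C\right) \left(- \frac{1}{2}\right) = \left(-3 + 4 C^{2}\right) \left(- \frac{1}{2}\right) = \frac{3}{2} - 2 C^{2}$)
$k = \frac{27213}{2}$ ($k = \left(\frac{3}{2} - 2 \left(-6\right)^{2}\right) \left(-90 - 103\right) = \left(\frac{3}{2} - 72\right) \left(-193\right) = \left(- \frac{141}{2}\right) \left(-193\right) = \frac{27213}{2} \approx 13607.0$)
$- k = \left(-1\right) \frac{27213}{2} = - \frac{27213}{2}$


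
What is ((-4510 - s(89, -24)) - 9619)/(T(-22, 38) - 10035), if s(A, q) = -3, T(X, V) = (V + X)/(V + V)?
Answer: 268394/190661 ≈ 1.4077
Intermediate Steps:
T(X, V) = (V + X)/(2*V) (T(X, V) = (V + X)/((2*V)) = (V + X)*(1/(2*V)) = (V + X)/(2*V))
((-4510 - s(89, -24)) - 9619)/(T(-22, 38) - 10035) = ((-4510 - 1*(-3)) - 9619)/((1/2)*(38 - 22)/38 - 10035) = ((-4510 + 3) - 9619)/((1/2)*(1/38)*16 - 10035) = (-4507 - 9619)/(4/19 - 10035) = -14126/(-190661/19) = -14126*(-19/190661) = 268394/190661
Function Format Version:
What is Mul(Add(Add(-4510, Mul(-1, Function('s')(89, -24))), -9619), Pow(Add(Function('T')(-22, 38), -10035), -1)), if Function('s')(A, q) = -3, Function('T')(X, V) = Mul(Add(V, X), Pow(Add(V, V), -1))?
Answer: Rational(268394, 190661) ≈ 1.4077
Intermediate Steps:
Function('T')(X, V) = Mul(Rational(1, 2), Pow(V, -1), Add(V, X)) (Function('T')(X, V) = Mul(Add(V, X), Pow(Mul(2, V), -1)) = Mul(Add(V, X), Mul(Rational(1, 2), Pow(V, -1))) = Mul(Rational(1, 2), Pow(V, -1), Add(V, X)))
Mul(Add(Add(-4510, Mul(-1, Function('s')(89, -24))), -9619), Pow(Add(Function('T')(-22, 38), -10035), -1)) = Mul(Add(Add(-4510, Mul(-1, -3)), -9619), Pow(Add(Mul(Rational(1, 2), Pow(38, -1), Add(38, -22)), -10035), -1)) = Mul(Add(Add(-4510, 3), -9619), Pow(Add(Mul(Rational(1, 2), Rational(1, 38), 16), -10035), -1)) = Mul(Add(-4507, -9619), Pow(Add(Rational(4, 19), -10035), -1)) = Mul(-14126, Pow(Rational(-190661, 19), -1)) = Mul(-14126, Rational(-19, 190661)) = Rational(268394, 190661)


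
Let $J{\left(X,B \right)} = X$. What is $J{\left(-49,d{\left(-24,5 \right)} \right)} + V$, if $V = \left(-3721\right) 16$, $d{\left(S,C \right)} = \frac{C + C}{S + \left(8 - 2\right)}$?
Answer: $-59585$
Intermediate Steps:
$d{\left(S,C \right)} = \frac{2 C}{6 + S}$ ($d{\left(S,C \right)} = \frac{2 C}{S + 6} = \frac{2 C}{6 + S}$)
$V = -59536$
$J{\left(-49,d{\left(-24,5 \right)} \right)} + V = -49 - 59536 = -59585$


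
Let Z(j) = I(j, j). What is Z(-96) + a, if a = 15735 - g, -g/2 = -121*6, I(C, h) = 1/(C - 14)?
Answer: 1571129/110 ≈ 14283.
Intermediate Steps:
I(C, h) = 1/(-14 + C)
Z(j) = 1/(-14 + j)
g = 1452 (g = -(-242)*6 = -2*(-726) = 1452)
a = 14283 (a = 15735 - 1*1452 = 15735 - 1452 = 14283)
Z(-96) + a = 1/(-14 - 96) + 14283 = 1/(-110) + 14283 = -1/110 + 14283 = 1571129/110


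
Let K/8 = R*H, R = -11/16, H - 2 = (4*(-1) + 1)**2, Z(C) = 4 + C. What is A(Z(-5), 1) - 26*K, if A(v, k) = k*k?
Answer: 1574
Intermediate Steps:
H = 11 (H = 2 + (4*(-1) + 1)**2 = 2 + (-4 + 1)**2 = 2 + (-3)**2 = 2 + 9 = 11)
R = -11/16 (R = -11*1/16 = -11/16 ≈ -0.68750)
A(v, k) = k**2
K = -121/2 (K = 8*(-11/16*11) = 8*(-121/16) = -121/2 ≈ -60.500)
A(Z(-5), 1) - 26*K = 1**2 - 26*(-121/2) = 1 + 1573 = 1574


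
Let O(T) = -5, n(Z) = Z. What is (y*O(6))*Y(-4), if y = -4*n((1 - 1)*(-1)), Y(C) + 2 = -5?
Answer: 0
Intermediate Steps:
Y(C) = -7 (Y(C) = -2 - 5 = -7)
y = 0 (y = -4*(1 - 1)*(-1) = -0*(-1) = -4*0 = 0)
(y*O(6))*Y(-4) = (0*(-5))*(-7) = 0*(-7) = 0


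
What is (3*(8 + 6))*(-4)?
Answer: -168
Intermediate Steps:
(3*(8 + 6))*(-4) = (3*14)*(-4) = 42*(-4) = -168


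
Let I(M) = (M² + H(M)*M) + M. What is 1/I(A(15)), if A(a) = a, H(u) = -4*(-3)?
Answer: 1/420 ≈ 0.0023810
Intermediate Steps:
H(u) = 12
I(M) = M² + 13*M (I(M) = (M² + 12*M) + M = M² + 13*M)
1/I(A(15)) = 1/(15*(13 + 15)) = 1/(15*28) = 1/420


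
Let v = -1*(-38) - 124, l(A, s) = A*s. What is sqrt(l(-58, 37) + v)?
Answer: 6*I*sqrt(62) ≈ 47.244*I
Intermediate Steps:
v = -86 (v = 38 - 124 = -86)
sqrt(l(-58, 37) + v) = sqrt(-58*37 - 86) = sqrt(-2146 - 86) = sqrt(-2232) = 6*I*sqrt(62)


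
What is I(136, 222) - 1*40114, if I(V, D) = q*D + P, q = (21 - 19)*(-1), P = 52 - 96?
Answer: -40602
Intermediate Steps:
P = -44
q = -2 (q = 2*(-1) = -2)
I(V, D) = -44 - 2*D (I(V, D) = -2*D - 44 = -44 - 2*D)
I(136, 222) - 1*40114 = (-44 - 2*222) - 1*40114 = (-44 - 444) - 40114 = -488 - 40114 = -40602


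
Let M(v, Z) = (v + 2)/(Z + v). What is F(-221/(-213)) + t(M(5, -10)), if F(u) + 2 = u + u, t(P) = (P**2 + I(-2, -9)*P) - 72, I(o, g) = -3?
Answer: -350198/5325 ≈ -65.765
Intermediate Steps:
M(v, Z) = (2 + v)/(Z + v)
t(P) = -72 + P**2 - 3*P (t(P) = (P**2 - 3*P) - 72 = -72 + P**2 - 3*P)
F(u) = -2 + 2*u (F(u) = -2 + (u + u) = -2 + 2*u)
F(-221/(-213)) + t(M(5, -10)) = (-2 + 2*(-221/(-213))) + (-72 + ((2 + 5)/(-10 + 5))**2 - 3*(2 + 5)/(-10 + 5)) = (-2 + 2*(-221*(-1/213))) + (-72 + (7/(-5))**2 - 3*7/(-5)) = (-2 + 2*(221/213)) + (-72 + (-1/5*7)**2 - (-3)*7/5) = (-2 + 442/213) + (-72 + (-7/5)**2 - 3*(-7/5)) = 16/213 + (-72 + 49/25 + 21/5) = 16/213 - 1646/25 = -350198/5325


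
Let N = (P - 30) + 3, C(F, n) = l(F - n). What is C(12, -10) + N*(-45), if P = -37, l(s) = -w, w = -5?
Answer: 2885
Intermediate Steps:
l(s) = 5 (l(s) = -1*(-5) = 5)
C(F, n) = 5
N = -64 (N = (-37 - 30) + 3 = -67 + 3 = -64)
C(12, -10) + N*(-45) = 5 - 64*(-45) = 5 + 2880 = 2885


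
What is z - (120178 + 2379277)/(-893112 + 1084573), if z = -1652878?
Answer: -316464174213/191461 ≈ -1.6529e+6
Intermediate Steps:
z - (120178 + 2379277)/(-893112 + 1084573) = -1652878 - (120178 + 2379277)/(-893112 + 1084573) = -1652878 - 2499455/191461 = -316464174213/191461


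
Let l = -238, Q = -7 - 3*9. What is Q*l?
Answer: 8092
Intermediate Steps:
Q = -34 (Q = -7 - 27 = -34)
Q*l = -34*(-238) = 8092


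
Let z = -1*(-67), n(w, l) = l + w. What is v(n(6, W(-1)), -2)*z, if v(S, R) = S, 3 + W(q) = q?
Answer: 134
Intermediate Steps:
W(q) = -3 + q
z = 67
v(n(6, W(-1)), -2)*z = ((-3 - 1) + 6)*67 = (-4 + 6)*67 = 2*67 = 134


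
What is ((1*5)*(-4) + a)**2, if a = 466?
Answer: 198916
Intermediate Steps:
((1*5)*(-4) + a)**2 = ((1*5)*(-4) + 466)**2 = (5*(-4) + 466)**2 = (-20 + 466)**2 = 446**2 = 198916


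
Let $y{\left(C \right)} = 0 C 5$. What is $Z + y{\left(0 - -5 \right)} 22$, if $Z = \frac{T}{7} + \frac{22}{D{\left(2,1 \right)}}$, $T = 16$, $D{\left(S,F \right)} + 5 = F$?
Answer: $- \frac{45}{14} \approx -3.2143$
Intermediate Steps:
$D{\left(S,F \right)} = -5 + F$
$y{\left(C \right)} = 0$ ($y{\left(C \right)} = 0 \cdot 5 = 0$)
$Z = - \frac{45}{14}$ ($Z = \frac{16}{7} + \frac{22}{-5 + 1} = 16 \cdot \frac{1}{7} + \frac{22}{-4} = \frac{16}{7} + 22 \left(- \frac{1}{4}\right) = \frac{16}{7} - \frac{11}{2} = - \frac{45}{14} \approx -3.2143$)
$Z + y{\left(0 - -5 \right)} 22 = - \frac{45}{14} + 0 \cdot 22 = - \frac{45}{14} + 0 = - \frac{45}{14}$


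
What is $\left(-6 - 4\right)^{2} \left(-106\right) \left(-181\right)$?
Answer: $1918600$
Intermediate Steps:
$\left(-6 - 4\right)^{2} \left(-106\right) \left(-181\right) = \left(-10\right)^{2} \left(-106\right) \left(-181\right) = 100 \left(-106\right) \left(-181\right) = \left(-10600\right) \left(-181\right) = 1918600$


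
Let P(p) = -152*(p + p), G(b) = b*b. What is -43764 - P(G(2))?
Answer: -42548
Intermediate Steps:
G(b) = b²
P(p) = -304*p
-43764 - P(G(2)) = -43764 - (-304)*2² = -43764 - (-304)*4 = -43764 - 1*(-1216) = -43764 + 1216 = -42548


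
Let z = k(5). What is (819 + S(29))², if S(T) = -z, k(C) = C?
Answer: 662596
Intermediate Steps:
z = 5
S(T) = -5 (S(T) = -1*5 = -5)
(819 + S(29))² = (819 - 5)² = 814² = 662596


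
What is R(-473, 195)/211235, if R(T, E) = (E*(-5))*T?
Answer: 92235/42247 ≈ 2.1832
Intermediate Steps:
R(T, E) = -5*E*T (R(T, E) = (-5*E)*T = -5*E*T)
R(-473, 195)/211235 = -5*195*(-473)/211235 = 461175*(1/211235) = 92235/42247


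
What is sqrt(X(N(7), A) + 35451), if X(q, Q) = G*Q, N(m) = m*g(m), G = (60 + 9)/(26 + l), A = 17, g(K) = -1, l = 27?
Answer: 2*sqrt(24911007)/53 ≈ 188.34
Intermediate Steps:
G = 69/53 (G = (60 + 9)/(26 + 27) = 69/53 ≈ 1.3019)
N(m) = -m (N(m) = m*(-1) = -m)
X(q, Q) = 69*Q/53
sqrt(X(N(7), A) + 35451) = sqrt((69/53)*17 + 35451) = sqrt(1173/53 + 35451) = sqrt(1880076/53) = 2*sqrt(24911007)/53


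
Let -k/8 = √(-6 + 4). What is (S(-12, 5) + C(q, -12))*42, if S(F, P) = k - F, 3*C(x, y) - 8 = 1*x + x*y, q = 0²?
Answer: 616 - 336*I*√2 ≈ 616.0 - 475.18*I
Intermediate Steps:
q = 0
k = -8*I*√2 (k = -8*√(-6 + 4) = -8*I*√2 ≈ -11.314*I)
C(x, y) = 8/3 + x/3 + x*y/3 (C(x, y) = 8/3 + (1*x + x*y)/3 = 8/3 + (x + x*y)/3 = 8/3 + (x/3 + x*y/3) = 8/3 + x/3 + x*y/3)
S(F, P) = -F - 8*I*√2 (S(F, P) = -8*I*√2 - F = -F - 8*I*√2)
(S(-12, 5) + C(q, -12))*42 = ((-1*(-12) - 8*I*√2) + (8/3 + (⅓)*0 + (⅓)*0*(-12)))*42 = ((12 - 8*I*√2) + (8/3 + 0 + 0))*42 = ((12 - 8*I*√2) + 8/3)*42 = (44/3 - 8*I*√2)*42 = 616 - 336*I*√2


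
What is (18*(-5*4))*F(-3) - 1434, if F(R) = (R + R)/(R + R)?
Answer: -1794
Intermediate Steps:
F(R) = 1 (F(R) = (2*R)/((2*R)) = (2*R)*(1/(2*R)) = 1)
(18*(-5*4))*F(-3) - 1434 = (18*(-5*4))*1 - 1434 = (18*(-20))*1 - 1434 = -360*1 - 1434 = -360 - 1434 = -1794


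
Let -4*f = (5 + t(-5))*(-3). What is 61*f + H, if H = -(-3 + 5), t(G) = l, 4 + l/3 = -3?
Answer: -734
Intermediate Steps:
l = -21 (l = -12 + 3*(-3) = -12 - 9 = -21)
t(G) = -21
f = -12 (f = -(5 - 21)*(-3)/4 = -(-4)*(-3) = -¼*48 = -12)
H = -2 (H = -1*2 = -2)
61*f + H = 61*(-12) - 2 = -732 - 2 = -734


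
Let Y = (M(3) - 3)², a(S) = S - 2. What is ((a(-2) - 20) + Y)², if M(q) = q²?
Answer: 144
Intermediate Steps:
a(S) = -2 + S
Y = 36 (Y = (3² - 3)² = (9 - 3)² = 6² = 36)
((a(-2) - 20) + Y)² = (((-2 - 2) - 20) + 36)² = ((-4 - 20) + 36)² = (-24 + 36)² = 12² = 144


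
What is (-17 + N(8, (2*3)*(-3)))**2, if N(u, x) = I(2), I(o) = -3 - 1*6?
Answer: 676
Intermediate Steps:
I(o) = -9 (I(o) = -3 - 6 = -9)
N(u, x) = -9
(-17 + N(8, (2*3)*(-3)))**2 = (-17 - 9)**2 = (-26)**2 = 676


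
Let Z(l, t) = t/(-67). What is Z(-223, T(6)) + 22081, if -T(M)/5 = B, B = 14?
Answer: 1479497/67 ≈ 22082.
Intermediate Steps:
T(M) = -70 (T(M) = -5*14 = -70)
Z(l, t) = -t/67 (Z(l, t) = t*(-1/67) = -t/67)
Z(-223, T(6)) + 22081 = -1/67*(-70) + 22081 = 70/67 + 22081 = 1479497/67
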